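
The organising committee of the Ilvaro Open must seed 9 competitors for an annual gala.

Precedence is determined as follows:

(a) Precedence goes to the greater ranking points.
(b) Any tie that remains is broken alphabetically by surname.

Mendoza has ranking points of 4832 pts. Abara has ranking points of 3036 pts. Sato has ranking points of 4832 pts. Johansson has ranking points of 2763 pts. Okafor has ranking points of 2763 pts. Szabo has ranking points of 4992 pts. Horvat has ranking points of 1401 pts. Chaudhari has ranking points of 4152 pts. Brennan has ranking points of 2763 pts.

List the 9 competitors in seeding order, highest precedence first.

Szabo, Mendoza, Sato, Chaudhari, Abara, Brennan, Johansson, Okafor, Horvat

By ranking points (higher first): Szabo (4992 pts); then Mendoza and Sato (both 4832 pts); then Chaudhari (4152 pts); then Abara (3036 pts); then Brennan, Johansson and Okafor (each 2763 pts); then Horvat (1401 pts).
Among Mendoza and Sato, alphabetically by surname: Mendoza before Sato.
Among Brennan, Johansson and Okafor, alphabetically by surname: Brennan before Johansson before Okafor.
Full order: Szabo, Mendoza, Sato, Chaudhari, Abara, Brennan, Johansson, Okafor, Horvat.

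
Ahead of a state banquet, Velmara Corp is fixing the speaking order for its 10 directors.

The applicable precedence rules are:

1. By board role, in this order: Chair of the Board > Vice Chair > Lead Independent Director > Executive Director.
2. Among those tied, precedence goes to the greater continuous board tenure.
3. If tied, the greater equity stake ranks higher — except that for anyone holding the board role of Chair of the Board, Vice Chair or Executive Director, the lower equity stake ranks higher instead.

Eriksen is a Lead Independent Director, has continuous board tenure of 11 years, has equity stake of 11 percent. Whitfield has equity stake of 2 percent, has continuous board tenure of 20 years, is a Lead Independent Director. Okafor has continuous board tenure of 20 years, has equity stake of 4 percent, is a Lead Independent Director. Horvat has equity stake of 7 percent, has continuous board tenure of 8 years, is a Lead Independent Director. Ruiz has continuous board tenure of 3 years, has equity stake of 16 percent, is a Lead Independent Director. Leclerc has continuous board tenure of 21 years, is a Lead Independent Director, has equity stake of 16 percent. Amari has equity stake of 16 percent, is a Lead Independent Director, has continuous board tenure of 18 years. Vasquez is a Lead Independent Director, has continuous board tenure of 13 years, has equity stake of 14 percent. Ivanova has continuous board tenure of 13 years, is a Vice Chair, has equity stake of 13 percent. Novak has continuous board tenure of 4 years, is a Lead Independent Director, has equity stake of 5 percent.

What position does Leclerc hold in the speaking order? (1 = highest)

2

By board role: Ivanova (Vice Chair); then Leclerc, Okafor, Whitfield, Amari, Vasquez, Eriksen, Horvat, Novak and Ruiz (Lead Independent Director).
Among Leclerc, Okafor, Whitfield, Amari, Vasquez, Eriksen, Horvat, Novak and Ruiz, by continuous board tenure (higher first): Leclerc (21 years) before Okafor and Whitfield (20 years) before Amari (18 years) before Vasquez (13 years) before Eriksen (11 years) before Horvat (8 years) before Novak (4 years) before Ruiz (3 years).
Among Okafor and Whitfield, by equity stake (higher first): Okafor (4 percent) before Whitfield (2 percent).
Order: Ivanova, Leclerc, Okafor, Whitfield, Amari, Vasquez, Eriksen, Horvat, Novak, Ruiz. So position 2.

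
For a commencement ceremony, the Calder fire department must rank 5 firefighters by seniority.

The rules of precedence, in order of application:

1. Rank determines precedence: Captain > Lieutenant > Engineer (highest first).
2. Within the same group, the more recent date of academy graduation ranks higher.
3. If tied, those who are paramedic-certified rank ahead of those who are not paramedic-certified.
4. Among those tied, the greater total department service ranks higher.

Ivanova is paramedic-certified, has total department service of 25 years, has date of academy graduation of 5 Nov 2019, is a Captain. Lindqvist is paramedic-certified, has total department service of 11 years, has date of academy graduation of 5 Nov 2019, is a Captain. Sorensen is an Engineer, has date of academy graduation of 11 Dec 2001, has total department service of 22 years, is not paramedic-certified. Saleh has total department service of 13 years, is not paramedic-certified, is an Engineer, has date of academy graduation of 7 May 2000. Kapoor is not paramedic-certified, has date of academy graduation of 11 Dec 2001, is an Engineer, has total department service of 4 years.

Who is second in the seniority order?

Lindqvist

By rank: Ivanova and Lindqvist (Captain); then Sorensen, Kapoor and Saleh (Engineer).
Ivanova and Lindqvist both have date of academy graduation 5 Nov 2019, so the next rule applies.
Ivanova and Lindqvist are each paramedic-certified, so the next rule applies.
Among Ivanova and Lindqvist, by total department service (higher first): Ivanova (25 years) before Lindqvist (11 years).
Among Sorensen, Kapoor and Saleh, by date of academy graduation (later first): Sorensen and Kapoor (11 Dec 2001) before Saleh (7 May 2000).
Sorensen and Kapoor are each not paramedic-certified, so the next rule applies.
Among Sorensen and Kapoor, by total department service (higher first): Sorensen (22 years) before Kapoor (4 years).
Order: Ivanova, Lindqvist, Sorensen, Kapoor, Saleh.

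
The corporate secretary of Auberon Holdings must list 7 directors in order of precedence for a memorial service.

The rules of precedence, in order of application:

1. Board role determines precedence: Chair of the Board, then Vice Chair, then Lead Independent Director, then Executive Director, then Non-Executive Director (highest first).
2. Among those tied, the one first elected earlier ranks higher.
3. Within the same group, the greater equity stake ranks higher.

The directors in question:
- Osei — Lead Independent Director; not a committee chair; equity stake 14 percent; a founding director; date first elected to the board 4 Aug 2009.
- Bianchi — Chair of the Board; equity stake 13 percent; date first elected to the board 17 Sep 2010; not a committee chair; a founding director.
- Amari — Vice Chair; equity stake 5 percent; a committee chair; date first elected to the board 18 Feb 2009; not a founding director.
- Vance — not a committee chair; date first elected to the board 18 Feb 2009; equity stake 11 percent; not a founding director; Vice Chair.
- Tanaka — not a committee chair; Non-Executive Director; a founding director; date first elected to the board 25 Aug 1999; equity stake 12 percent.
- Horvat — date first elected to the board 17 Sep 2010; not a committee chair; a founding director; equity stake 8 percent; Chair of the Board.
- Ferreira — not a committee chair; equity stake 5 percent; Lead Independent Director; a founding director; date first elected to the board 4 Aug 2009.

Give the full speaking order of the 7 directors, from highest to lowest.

Bianchi, Horvat, Vance, Amari, Osei, Ferreira, Tanaka

By board role: Bianchi and Horvat (Chair of the Board); then Vance and Amari (Vice Chair); then Osei and Ferreira (Lead Independent Director); then Tanaka (Non-Executive Director).
Bianchi and Horvat both have date first elected to the board 17 Sep 2010, so the next rule applies.
Among Bianchi and Horvat, by equity stake (higher first): Bianchi (13 percent) before Horvat (8 percent).
Vance and Amari both have date first elected to the board 18 Feb 2009, so the next rule applies.
Among Vance and Amari, by equity stake (higher first): Vance (11 percent) before Amari (5 percent).
Osei and Ferreira both have date first elected to the board 4 Aug 2009, so the next rule applies.
Among Osei and Ferreira, by equity stake (higher first): Osei (14 percent) before Ferreira (5 percent).
Full order: Bianchi, Horvat, Vance, Amari, Osei, Ferreira, Tanaka.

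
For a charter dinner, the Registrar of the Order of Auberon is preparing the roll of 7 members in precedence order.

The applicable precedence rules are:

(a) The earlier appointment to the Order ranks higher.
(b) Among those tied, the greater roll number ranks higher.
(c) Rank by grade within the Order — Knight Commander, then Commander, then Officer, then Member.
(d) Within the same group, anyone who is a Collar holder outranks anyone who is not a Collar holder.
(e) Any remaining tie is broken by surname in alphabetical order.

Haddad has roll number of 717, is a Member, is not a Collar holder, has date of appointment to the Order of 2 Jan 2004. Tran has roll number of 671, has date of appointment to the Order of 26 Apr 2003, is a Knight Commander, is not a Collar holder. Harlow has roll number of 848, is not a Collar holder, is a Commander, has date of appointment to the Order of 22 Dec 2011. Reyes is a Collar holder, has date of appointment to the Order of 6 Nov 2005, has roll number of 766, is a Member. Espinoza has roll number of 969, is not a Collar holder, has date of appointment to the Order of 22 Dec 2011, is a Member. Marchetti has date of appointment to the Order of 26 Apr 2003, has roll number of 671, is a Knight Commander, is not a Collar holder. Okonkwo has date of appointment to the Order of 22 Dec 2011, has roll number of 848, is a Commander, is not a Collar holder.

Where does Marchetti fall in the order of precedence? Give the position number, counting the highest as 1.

By date of appointment to the Order (earlier first): Marchetti and Tran (both 26 Apr 2003); then Haddad (2 Jan 2004); then Reyes (6 Nov 2005); then Espinoza, Harlow and Okonkwo (each 22 Dec 2011).
Marchetti and Tran both have roll number 671, so the next rule applies.
Marchetti and Tran are each Knight Commander, so the next rule applies.
Marchetti and Tran are each not a Collar holder, so the next rule applies.
Among Marchetti and Tran, alphabetically by surname: Marchetti before Tran.
Among Espinoza, Harlow and Okonkwo, by roll number (higher first): Espinoza (969) before Harlow and Okonkwo (848).
Harlow and Okonkwo are each Commander, so the next rule applies.
Harlow and Okonkwo are each not a Collar holder, so the next rule applies.
Among Harlow and Okonkwo, alphabetically by surname: Harlow before Okonkwo.
Order: Marchetti, Tran, Haddad, Reyes, Espinoza, Harlow, Okonkwo. So position 1.

1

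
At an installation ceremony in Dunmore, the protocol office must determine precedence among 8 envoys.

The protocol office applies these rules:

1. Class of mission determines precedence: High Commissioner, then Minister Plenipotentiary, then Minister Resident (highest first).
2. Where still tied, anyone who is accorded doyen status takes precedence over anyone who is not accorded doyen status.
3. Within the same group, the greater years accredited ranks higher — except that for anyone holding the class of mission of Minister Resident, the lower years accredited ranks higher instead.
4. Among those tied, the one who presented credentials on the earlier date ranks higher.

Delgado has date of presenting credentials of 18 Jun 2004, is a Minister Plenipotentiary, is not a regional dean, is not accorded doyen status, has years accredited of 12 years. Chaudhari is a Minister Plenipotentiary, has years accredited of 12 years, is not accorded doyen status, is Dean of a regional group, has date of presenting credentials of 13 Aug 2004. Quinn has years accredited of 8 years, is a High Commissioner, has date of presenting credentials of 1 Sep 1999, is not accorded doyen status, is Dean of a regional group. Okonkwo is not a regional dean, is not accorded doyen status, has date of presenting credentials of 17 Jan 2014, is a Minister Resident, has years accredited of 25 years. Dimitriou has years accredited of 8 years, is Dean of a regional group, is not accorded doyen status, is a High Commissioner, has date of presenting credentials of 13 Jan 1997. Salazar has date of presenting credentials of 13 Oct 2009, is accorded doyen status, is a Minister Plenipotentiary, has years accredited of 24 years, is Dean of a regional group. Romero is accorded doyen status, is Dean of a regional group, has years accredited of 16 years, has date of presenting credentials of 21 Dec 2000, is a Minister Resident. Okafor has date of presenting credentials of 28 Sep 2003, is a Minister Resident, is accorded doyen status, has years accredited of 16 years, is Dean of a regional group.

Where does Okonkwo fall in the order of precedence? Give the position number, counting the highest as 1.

8

By class of mission: Dimitriou and Quinn (High Commissioner); then Salazar, Delgado and Chaudhari (Minister Plenipotentiary); then Romero, Okafor and Okonkwo (Minister Resident).
Dimitriou and Quinn are each not accorded doyen status, so the next rule applies.
Dimitriou and Quinn both have years accredited 8 years, so the next rule applies.
Among Dimitriou and Quinn, by date of presenting credentials (earlier first): Dimitriou (13 Jan 1997) before Quinn (1 Sep 1999).
Among Salazar, Delgado and Chaudhari, accorded doyen status before not accorded doyen status: Salazar (accorded doyen status) before Delgado and Chaudhari (not accorded doyen status).
Delgado and Chaudhari both have years accredited 12 years, so the next rule applies.
Among Delgado and Chaudhari, by date of presenting credentials (earlier first): Delgado (18 Jun 2004) before Chaudhari (13 Aug 2004).
Among Romero, Okafor and Okonkwo, accorded doyen status before not accorded doyen status: Romero and Okafor (accorded doyen status) before Okonkwo (not accorded doyen status).
Romero and Okafor both have years accredited 16 years, so the next rule applies.
Among Romero and Okafor, by date of presenting credentials (earlier first): Romero (21 Dec 2000) before Okafor (28 Sep 2003).
Order: Dimitriou, Quinn, Salazar, Delgado, Chaudhari, Romero, Okafor, Okonkwo. So position 8.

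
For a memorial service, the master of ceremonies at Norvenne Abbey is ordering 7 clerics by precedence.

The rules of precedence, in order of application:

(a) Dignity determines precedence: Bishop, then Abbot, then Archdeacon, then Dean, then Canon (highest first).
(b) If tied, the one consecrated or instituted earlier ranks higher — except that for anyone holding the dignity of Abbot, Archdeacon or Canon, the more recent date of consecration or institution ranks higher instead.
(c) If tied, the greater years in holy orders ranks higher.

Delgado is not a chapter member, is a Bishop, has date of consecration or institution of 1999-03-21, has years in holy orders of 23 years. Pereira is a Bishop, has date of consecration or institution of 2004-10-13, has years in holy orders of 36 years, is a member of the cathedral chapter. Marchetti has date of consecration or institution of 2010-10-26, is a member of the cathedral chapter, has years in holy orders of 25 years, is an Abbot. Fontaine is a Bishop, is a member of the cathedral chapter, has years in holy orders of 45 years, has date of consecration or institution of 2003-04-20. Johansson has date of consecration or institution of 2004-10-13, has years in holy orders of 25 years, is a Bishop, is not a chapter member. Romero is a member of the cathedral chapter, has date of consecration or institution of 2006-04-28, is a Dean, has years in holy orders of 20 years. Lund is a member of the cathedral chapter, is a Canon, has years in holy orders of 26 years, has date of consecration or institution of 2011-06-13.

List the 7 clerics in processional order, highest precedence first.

Delgado, Fontaine, Pereira, Johansson, Marchetti, Romero, Lund

By dignity: Delgado, Fontaine, Pereira and Johansson (Bishop); then Marchetti (Abbot); then Romero (Dean); then Lund (Canon).
Among Delgado, Fontaine, Pereira and Johansson, by date of consecration or institution (earlier first): Delgado (1999-03-21) before Fontaine (2003-04-20) before Pereira and Johansson (2004-10-13).
Among Pereira and Johansson, by years in holy orders (higher first): Pereira (36 years) before Johansson (25 years).
Full order: Delgado, Fontaine, Pereira, Johansson, Marchetti, Romero, Lund.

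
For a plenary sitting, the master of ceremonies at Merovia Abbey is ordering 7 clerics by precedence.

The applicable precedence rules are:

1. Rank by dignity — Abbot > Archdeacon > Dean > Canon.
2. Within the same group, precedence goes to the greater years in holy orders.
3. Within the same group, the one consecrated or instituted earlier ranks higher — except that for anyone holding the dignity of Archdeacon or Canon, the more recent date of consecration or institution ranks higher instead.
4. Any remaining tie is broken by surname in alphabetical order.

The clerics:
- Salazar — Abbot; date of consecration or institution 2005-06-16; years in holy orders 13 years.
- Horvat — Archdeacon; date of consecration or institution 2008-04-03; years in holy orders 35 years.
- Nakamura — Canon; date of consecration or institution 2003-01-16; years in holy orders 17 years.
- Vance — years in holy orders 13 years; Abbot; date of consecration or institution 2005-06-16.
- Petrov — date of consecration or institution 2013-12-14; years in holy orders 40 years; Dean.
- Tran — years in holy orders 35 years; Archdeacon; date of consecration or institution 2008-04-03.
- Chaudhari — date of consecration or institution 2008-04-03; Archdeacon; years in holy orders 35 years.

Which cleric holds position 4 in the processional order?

By dignity: Salazar and Vance (Abbot); then Chaudhari, Horvat and Tran (Archdeacon); then Petrov (Dean); then Nakamura (Canon).
Salazar and Vance both have years in holy orders 13 years, so the next rule applies.
Salazar and Vance both have date of consecration or institution 2005-06-16, so the next rule applies.
Among Salazar and Vance, alphabetically by surname: Salazar before Vance.
Chaudhari, Horvat and Tran all have years in holy orders 35 years, so the next rule applies.
Chaudhari, Horvat and Tran all have date of consecration or institution 2008-04-03, so the next rule applies.
Among Chaudhari, Horvat and Tran, alphabetically by surname: Chaudhari before Horvat before Tran.
Order: Salazar, Vance, Chaudhari, Horvat, Tran, Petrov, Nakamura.

Horvat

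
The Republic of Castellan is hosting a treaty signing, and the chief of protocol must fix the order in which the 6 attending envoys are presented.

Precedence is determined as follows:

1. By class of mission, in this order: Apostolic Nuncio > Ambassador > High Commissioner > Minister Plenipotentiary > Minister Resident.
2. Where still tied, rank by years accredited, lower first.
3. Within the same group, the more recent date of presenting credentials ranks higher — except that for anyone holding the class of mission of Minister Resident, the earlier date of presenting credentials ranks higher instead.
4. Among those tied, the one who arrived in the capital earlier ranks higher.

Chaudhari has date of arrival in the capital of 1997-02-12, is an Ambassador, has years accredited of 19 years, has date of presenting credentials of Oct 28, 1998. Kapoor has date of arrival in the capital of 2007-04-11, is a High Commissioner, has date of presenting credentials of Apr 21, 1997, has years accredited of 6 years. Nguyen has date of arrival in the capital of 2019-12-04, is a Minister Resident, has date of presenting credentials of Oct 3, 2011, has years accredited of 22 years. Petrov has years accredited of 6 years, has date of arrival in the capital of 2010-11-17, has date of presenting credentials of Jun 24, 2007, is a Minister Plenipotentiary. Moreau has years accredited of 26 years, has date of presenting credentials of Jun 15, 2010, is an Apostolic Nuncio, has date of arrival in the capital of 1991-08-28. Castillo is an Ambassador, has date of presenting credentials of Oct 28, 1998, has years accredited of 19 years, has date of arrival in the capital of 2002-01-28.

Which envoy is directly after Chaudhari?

By class of mission: Moreau (Apostolic Nuncio); then Chaudhari and Castillo (Ambassador); then Kapoor (High Commissioner); then Petrov (Minister Plenipotentiary); then Nguyen (Minister Resident).
Chaudhari and Castillo both have years accredited 19 years, so the next rule applies.
Chaudhari and Castillo both have date of presenting credentials Oct 28, 1998, so the next rule applies.
Among Chaudhari and Castillo, by date of arrival in the capital (earlier first): Chaudhari (1997-02-12) before Castillo (2002-01-28).
Order: Moreau, Chaudhari, Castillo, Kapoor, Petrov, Nguyen.

Castillo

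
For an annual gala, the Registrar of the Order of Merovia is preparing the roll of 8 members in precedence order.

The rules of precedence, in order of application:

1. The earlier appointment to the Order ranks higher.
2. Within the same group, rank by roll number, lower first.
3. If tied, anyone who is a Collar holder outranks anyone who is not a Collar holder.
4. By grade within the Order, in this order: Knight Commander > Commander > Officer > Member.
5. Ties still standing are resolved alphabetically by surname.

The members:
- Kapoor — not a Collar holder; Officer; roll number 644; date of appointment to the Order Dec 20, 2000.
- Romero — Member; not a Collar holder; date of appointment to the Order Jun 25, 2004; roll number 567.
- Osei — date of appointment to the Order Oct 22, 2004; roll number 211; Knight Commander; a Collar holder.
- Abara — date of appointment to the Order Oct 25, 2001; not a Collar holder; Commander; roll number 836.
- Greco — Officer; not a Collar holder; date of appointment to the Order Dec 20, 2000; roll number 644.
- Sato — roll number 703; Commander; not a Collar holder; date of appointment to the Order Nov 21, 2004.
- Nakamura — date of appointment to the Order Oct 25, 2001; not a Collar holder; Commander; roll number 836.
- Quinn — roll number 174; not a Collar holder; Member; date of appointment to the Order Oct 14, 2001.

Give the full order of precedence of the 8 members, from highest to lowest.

Greco, Kapoor, Quinn, Abara, Nakamura, Romero, Osei, Sato

By date of appointment to the Order (earlier first): Greco and Kapoor (both Dec 20, 2000); then Quinn (Oct 14, 2001); then Abara and Nakamura (both Oct 25, 2001); then Romero (Jun 25, 2004); then Osei (Oct 22, 2004); then Sato (Nov 21, 2004).
Greco and Kapoor both have roll number 644, so the next rule applies.
Greco and Kapoor are each not a Collar holder, so the next rule applies.
Greco and Kapoor are each Officer, so the next rule applies.
Among Greco and Kapoor, alphabetically by surname: Greco before Kapoor.
Abara and Nakamura both have roll number 836, so the next rule applies.
Abara and Nakamura are each not a Collar holder, so the next rule applies.
Abara and Nakamura are each Commander, so the next rule applies.
Among Abara and Nakamura, alphabetically by surname: Abara before Nakamura.
Full order: Greco, Kapoor, Quinn, Abara, Nakamura, Romero, Osei, Sato.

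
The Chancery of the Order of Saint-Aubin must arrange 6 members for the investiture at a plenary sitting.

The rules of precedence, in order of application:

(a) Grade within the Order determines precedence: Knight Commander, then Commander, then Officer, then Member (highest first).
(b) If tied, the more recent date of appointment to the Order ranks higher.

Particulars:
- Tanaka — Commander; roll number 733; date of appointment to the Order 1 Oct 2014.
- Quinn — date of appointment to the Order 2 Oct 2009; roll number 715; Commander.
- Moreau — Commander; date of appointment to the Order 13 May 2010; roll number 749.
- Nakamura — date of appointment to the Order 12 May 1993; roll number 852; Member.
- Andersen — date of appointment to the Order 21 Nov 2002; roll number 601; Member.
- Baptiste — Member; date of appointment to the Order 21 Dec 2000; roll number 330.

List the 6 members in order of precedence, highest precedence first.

By grade within the Order: Tanaka, Moreau and Quinn (Commander); then Andersen, Baptiste and Nakamura (Member).
Among Tanaka, Moreau and Quinn, by date of appointment to the Order (later first): Tanaka (1 Oct 2014) before Moreau (13 May 2010) before Quinn (2 Oct 2009).
Among Andersen, Baptiste and Nakamura, by date of appointment to the Order (later first): Andersen (21 Nov 2002) before Baptiste (21 Dec 2000) before Nakamura (12 May 1993).
Full order: Tanaka, Moreau, Quinn, Andersen, Baptiste, Nakamura.

Tanaka, Moreau, Quinn, Andersen, Baptiste, Nakamura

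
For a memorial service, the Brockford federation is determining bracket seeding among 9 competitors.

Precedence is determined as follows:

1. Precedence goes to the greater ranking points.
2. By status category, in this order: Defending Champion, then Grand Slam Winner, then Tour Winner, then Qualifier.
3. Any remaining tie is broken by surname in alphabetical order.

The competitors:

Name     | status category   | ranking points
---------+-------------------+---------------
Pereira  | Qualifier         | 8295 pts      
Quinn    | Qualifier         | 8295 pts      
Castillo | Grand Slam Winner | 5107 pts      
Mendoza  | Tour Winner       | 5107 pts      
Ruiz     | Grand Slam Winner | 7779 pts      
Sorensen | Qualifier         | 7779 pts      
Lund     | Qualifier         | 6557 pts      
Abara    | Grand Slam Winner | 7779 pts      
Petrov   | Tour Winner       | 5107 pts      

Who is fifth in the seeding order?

By ranking points (higher first): Pereira and Quinn (both 8295 pts); then Abara, Ruiz and Sorensen (each 7779 pts); then Lund (6557 pts); then Castillo, Mendoza and Petrov (each 5107 pts).
Pereira and Quinn are each Qualifier, so the next rule applies.
Among Pereira and Quinn, alphabetically by surname: Pereira before Quinn.
Among Abara, Ruiz and Sorensen, by status category: Abara and Ruiz (Grand Slam Winner) before Sorensen (Qualifier).
Among Abara and Ruiz, alphabetically by surname: Abara before Ruiz.
Among Castillo, Mendoza and Petrov, by status category: Castillo (Grand Slam Winner) before Mendoza and Petrov (Tour Winner).
Among Mendoza and Petrov, alphabetically by surname: Mendoza before Petrov.
Order: Pereira, Quinn, Abara, Ruiz, Sorensen, Lund, Castillo, Mendoza, Petrov.

Sorensen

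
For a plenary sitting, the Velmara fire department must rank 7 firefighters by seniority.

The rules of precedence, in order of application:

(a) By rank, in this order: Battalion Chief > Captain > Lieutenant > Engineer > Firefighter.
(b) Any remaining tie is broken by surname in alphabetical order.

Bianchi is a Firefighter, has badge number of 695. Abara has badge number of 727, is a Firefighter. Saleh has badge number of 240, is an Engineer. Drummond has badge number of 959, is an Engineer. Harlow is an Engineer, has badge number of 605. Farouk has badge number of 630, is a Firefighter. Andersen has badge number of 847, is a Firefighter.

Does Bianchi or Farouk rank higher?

Bianchi

By rank: Drummond, Harlow and Saleh (Engineer); then Abara, Andersen, Bianchi and Farouk (Firefighter).
Among Drummond, Harlow and Saleh, alphabetically by surname: Drummond before Harlow before Saleh.
Among Abara, Andersen, Bianchi and Farouk, alphabetically by surname: Abara before Andersen before Bianchi before Farouk.
So Bianchi takes precedence.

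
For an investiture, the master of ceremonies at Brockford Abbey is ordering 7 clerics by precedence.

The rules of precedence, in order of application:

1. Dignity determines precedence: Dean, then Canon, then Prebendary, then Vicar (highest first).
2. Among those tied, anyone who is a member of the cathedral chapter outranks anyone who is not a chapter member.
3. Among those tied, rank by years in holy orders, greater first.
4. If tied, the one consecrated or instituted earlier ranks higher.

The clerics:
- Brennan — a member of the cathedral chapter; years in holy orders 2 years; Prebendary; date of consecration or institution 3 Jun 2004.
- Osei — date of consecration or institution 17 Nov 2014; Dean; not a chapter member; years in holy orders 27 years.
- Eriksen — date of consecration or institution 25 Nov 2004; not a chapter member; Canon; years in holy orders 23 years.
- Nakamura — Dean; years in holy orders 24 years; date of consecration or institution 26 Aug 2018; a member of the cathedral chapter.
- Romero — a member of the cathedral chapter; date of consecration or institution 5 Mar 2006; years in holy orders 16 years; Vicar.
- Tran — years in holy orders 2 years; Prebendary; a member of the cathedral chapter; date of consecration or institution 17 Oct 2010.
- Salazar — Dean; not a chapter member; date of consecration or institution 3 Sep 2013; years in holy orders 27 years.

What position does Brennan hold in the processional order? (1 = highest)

5

By dignity: Nakamura, Salazar and Osei (Dean); then Eriksen (Canon); then Brennan and Tran (Prebendary); then Romero (Vicar).
Among Nakamura, Salazar and Osei, a member of the cathedral chapter before not a chapter member: Nakamura (a member of the cathedral chapter) before Salazar and Osei (not a chapter member).
Salazar and Osei both have years in holy orders 27 years, so the next rule applies.
Among Salazar and Osei, by date of consecration or institution (earlier first): Salazar (3 Sep 2013) before Osei (17 Nov 2014).
Brennan and Tran are each a member of the cathedral chapter, so the next rule applies.
Brennan and Tran both have years in holy orders 2 years, so the next rule applies.
Among Brennan and Tran, by date of consecration or institution (earlier first): Brennan (3 Jun 2004) before Tran (17 Oct 2010).
Order: Nakamura, Salazar, Osei, Eriksen, Brennan, Tran, Romero. So position 5.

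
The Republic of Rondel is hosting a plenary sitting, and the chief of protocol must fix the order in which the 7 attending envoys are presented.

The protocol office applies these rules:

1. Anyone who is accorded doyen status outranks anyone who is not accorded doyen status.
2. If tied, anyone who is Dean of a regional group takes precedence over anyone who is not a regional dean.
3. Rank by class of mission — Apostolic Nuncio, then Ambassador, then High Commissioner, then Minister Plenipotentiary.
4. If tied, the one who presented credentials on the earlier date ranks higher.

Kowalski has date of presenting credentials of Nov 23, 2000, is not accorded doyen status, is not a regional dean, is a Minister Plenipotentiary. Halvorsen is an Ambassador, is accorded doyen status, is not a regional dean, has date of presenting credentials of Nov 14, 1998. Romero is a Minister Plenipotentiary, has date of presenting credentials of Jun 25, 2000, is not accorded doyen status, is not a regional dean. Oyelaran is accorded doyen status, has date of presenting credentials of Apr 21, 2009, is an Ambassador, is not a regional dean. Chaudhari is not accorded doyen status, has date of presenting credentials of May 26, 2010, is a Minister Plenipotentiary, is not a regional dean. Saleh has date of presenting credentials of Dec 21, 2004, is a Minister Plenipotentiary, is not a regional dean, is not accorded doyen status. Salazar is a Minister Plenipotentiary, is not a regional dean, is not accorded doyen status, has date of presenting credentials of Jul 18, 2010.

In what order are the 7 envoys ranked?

By the first rule: Halvorsen and Oyelaran (both accorded doyen status); then Romero, Kowalski, Saleh, Chaudhari and Salazar (each not accorded doyen status).
Halvorsen and Oyelaran are each not a regional dean, so the next rule applies.
Halvorsen and Oyelaran are each Ambassador, so the next rule applies.
Among Halvorsen and Oyelaran, by date of presenting credentials (earlier first): Halvorsen (Nov 14, 1998) before Oyelaran (Apr 21, 2009).
Romero, Kowalski, Saleh, Chaudhari and Salazar are each not a regional dean, so the next rule applies.
Romero, Kowalski, Saleh, Chaudhari and Salazar are each Minister Plenipotentiary, so the next rule applies.
Among Romero, Kowalski, Saleh, Chaudhari and Salazar, by date of presenting credentials (earlier first): Romero (Jun 25, 2000) before Kowalski (Nov 23, 2000) before Saleh (Dec 21, 2004) before Chaudhari (May 26, 2010) before Salazar (Jul 18, 2010).
Full order: Halvorsen, Oyelaran, Romero, Kowalski, Saleh, Chaudhari, Salazar.

Halvorsen, Oyelaran, Romero, Kowalski, Saleh, Chaudhari, Salazar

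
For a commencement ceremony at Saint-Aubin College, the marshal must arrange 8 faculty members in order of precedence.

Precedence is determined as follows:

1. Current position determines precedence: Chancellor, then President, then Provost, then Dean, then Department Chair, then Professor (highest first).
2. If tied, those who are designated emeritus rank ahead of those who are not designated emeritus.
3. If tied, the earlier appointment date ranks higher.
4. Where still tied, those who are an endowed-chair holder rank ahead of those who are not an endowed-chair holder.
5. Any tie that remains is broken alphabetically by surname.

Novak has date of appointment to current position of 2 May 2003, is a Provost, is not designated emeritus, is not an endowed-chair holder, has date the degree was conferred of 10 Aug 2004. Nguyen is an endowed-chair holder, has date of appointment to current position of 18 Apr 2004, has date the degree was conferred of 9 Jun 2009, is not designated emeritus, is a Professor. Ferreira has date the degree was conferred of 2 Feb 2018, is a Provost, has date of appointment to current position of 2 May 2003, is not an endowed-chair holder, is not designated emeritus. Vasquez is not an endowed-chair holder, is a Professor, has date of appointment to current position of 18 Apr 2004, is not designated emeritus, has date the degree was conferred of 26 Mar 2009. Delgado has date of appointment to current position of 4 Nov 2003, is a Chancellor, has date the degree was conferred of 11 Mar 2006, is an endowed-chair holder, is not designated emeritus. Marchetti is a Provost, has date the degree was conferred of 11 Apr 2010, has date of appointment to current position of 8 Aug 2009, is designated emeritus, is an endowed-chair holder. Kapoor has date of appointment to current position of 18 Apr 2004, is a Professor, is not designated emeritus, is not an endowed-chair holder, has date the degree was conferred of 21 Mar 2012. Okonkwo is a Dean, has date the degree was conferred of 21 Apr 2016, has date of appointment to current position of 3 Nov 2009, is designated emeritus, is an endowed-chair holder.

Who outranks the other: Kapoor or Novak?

By current position: Delgado (Chancellor); then Marchetti, Ferreira and Novak (Provost); then Okonkwo (Dean); then Nguyen, Kapoor and Vasquez (Professor).
Among Marchetti, Ferreira and Novak, designated emeritus before not designated emeritus: Marchetti (designated emeritus) before Ferreira and Novak (not designated emeritus).
Ferreira and Novak both have date of appointment to current position 2 May 2003, so the next rule applies.
Ferreira and Novak are each not an endowed-chair holder, so the next rule applies.
Among Ferreira and Novak, alphabetically by surname: Ferreira before Novak.
Nguyen, Kapoor and Vasquez are each not designated emeritus, so the next rule applies.
Nguyen, Kapoor and Vasquez all have date of appointment to current position 18 Apr 2004, so the next rule applies.
Among Nguyen, Kapoor and Vasquez, an endowed-chair holder before not an endowed-chair holder: Nguyen (an endowed-chair holder) before Kapoor and Vasquez (not an endowed-chair holder).
Among Kapoor and Vasquez, alphabetically by surname: Kapoor before Vasquez.
So Novak takes precedence.

Novak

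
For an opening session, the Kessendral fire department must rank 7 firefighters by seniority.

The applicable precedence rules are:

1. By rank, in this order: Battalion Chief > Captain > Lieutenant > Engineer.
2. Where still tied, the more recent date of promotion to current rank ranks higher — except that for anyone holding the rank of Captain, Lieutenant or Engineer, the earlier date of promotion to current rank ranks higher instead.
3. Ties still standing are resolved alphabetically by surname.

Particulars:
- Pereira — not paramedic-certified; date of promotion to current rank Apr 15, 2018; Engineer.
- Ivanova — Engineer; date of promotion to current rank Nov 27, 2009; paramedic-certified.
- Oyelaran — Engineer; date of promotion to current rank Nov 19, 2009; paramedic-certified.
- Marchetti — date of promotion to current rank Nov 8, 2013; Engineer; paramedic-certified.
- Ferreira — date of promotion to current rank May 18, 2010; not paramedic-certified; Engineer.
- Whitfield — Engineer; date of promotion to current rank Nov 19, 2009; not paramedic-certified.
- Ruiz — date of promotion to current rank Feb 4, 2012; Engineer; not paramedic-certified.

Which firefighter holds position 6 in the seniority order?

By rank: Oyelaran, Whitfield, Ivanova, Ferreira, Ruiz, Marchetti and Pereira (Engineer).
Among Oyelaran, Whitfield, Ivanova, Ferreira, Ruiz, Marchetti and Pereira, by date of promotion to current rank (earlier first) (reversed rule for this group): Oyelaran and Whitfield (Nov 19, 2009) before Ivanova (Nov 27, 2009) before Ferreira (May 18, 2010) before Ruiz (Feb 4, 2012) before Marchetti (Nov 8, 2013) before Pereira (Apr 15, 2018).
Among Oyelaran and Whitfield, alphabetically by surname: Oyelaran before Whitfield.
Order: Oyelaran, Whitfield, Ivanova, Ferreira, Ruiz, Marchetti, Pereira.

Marchetti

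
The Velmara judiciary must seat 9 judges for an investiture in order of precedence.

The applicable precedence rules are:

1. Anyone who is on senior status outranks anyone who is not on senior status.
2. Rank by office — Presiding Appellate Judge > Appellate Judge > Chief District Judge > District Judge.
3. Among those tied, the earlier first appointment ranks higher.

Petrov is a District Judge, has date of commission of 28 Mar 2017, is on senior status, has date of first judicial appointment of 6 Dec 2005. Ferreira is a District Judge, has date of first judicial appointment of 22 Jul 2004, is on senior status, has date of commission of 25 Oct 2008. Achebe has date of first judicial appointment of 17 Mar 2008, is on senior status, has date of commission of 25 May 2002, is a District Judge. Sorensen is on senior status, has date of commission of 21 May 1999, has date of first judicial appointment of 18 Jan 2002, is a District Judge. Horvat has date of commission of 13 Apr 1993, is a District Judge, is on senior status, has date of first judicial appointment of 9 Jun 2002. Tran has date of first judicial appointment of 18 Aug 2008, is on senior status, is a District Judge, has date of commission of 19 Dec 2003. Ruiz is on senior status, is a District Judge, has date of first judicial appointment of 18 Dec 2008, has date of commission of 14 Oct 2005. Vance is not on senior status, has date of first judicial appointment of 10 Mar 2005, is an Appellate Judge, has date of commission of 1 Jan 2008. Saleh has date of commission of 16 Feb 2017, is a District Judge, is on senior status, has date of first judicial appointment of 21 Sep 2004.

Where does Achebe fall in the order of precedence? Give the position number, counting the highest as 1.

6

By the first rule: Sorensen, Horvat, Ferreira, Saleh, Petrov, Achebe, Tran and Ruiz (each on senior status); then Vance (not on senior status).
Sorensen, Horvat, Ferreira, Saleh, Petrov, Achebe, Tran and Ruiz are each District Judge, so the next rule applies.
Among Sorensen, Horvat, Ferreira, Saleh, Petrov, Achebe, Tran and Ruiz, by date of first judicial appointment (earlier first): Sorensen (18 Jan 2002) before Horvat (9 Jun 2002) before Ferreira (22 Jul 2004) before Saleh (21 Sep 2004) before Petrov (6 Dec 2005) before Achebe (17 Mar 2008) before Tran (18 Aug 2008) before Ruiz (18 Dec 2008).
Order: Sorensen, Horvat, Ferreira, Saleh, Petrov, Achebe, Tran, Ruiz, Vance. So position 6.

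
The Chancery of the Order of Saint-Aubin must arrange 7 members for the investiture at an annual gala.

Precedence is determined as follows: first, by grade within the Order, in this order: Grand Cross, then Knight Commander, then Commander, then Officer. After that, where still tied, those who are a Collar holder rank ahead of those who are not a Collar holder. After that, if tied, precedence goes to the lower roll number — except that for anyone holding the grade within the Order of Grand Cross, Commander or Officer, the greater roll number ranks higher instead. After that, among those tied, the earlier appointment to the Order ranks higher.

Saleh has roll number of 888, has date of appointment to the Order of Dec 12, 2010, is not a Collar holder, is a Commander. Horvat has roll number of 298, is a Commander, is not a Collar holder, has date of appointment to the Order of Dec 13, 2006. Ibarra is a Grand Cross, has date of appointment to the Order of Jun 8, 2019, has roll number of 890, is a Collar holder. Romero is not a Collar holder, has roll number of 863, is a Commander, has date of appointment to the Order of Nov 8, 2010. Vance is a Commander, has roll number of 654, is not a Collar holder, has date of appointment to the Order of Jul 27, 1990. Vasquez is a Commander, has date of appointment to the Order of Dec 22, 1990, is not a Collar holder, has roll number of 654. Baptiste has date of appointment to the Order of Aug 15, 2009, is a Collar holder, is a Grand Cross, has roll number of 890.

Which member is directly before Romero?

By grade within the Order: Baptiste and Ibarra (Grand Cross); then Saleh, Romero, Vance, Vasquez and Horvat (Commander).
Baptiste and Ibarra are each a Collar holder, so the next rule applies.
Baptiste and Ibarra both have roll number 890, so the next rule applies.
Among Baptiste and Ibarra, by date of appointment to the Order (earlier first): Baptiste (Aug 15, 2009) before Ibarra (Jun 8, 2019).
Saleh, Romero, Vance, Vasquez and Horvat are each not a Collar holder, so the next rule applies.
Among Saleh, Romero, Vance, Vasquez and Horvat, by roll number (higher first) (reversed rule for this group): Saleh (888) before Romero (863) before Vance and Vasquez (654) before Horvat (298).
Among Vance and Vasquez, by date of appointment to the Order (earlier first): Vance (Jul 27, 1990) before Vasquez (Dec 22, 1990).
Order: Baptiste, Ibarra, Saleh, Romero, Vance, Vasquez, Horvat.

Saleh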